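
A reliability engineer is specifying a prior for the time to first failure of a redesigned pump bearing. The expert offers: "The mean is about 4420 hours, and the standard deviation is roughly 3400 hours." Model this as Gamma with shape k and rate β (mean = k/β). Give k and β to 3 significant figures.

For Gamma(k, rate β): mean = k/β, variance = k/β², so CV = 1/√k.
CV = SD/mean = 3400/4420 = 0.7692, hence k = 1/CV² = 1.69.
Then β = k/mean = 1.69/4420 = 0.000382.

k ≈ 1.69, β ≈ 0.000382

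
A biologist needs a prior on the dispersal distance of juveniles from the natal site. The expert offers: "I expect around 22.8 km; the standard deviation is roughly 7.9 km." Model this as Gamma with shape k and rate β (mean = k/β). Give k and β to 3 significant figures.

For Gamma(k, rate β): mean = k/β, variance = k/β², so CV = 1/√k.
CV = SD/mean = 7.9/22.8 = 0.3465, hence k = 1/CV² = 8.33.
Then β = k/mean = 8.33/22.8 = 0.365.

k ≈ 8.33, β ≈ 0.365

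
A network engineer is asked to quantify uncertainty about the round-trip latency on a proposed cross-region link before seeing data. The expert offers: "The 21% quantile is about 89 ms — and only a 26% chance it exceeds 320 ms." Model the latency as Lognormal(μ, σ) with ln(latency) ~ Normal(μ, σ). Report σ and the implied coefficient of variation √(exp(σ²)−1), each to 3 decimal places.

If T ~ Lognormal(μ,σ) then ln T ~ Normal(μ,σ), so the p-quantile of ln T is μ + z_p·σ.
ln(89) = 4.489 and ln(320) = 5.768; z_{0.21} = -0.8064, z_{0.74} = 0.6433.
σ = (5.768 − 4.489)/(0.6433 − (-0.8064)) = 0.883.
μ = 4.489 − (-0.8064)·0.883 = 5.200.
CV = √(exp(σ²)−1) = √(exp(0.7791)−1) = 1.086.

σ ≈ 0.883, CV ≈ 1.086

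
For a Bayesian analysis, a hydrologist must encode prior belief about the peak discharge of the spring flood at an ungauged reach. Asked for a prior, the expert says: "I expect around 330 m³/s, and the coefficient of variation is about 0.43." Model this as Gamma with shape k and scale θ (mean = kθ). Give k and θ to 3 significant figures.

For Gamma(k, scale θ): mean = kθ, variance = kθ², so CV = 1/√k.
CV = 0.43, hence k = 1/CV² = 5.41.
Then θ = mean/k = 330/5.41 = 61.

k ≈ 5.41, θ ≈ 61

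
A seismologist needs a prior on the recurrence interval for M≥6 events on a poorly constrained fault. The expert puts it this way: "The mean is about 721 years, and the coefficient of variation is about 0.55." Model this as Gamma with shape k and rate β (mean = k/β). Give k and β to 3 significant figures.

k ≈ 3.31, β ≈ 0.00459

For Gamma(k, rate β): mean = k/β, variance = k/β², so CV = 1/√k.
CV = 0.55, hence k = 1/CV² = 3.31.
Then β = k/mean = 3.31/721 = 0.00459.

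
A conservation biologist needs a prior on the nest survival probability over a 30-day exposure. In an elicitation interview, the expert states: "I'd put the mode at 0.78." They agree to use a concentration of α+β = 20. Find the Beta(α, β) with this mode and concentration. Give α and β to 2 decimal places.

α = 15.04, β = 4.96

For α,β > 1 the Beta mode is (α−1)/(α+β−2). With α+β = 20, the mode is (α−1)/18.
Set (α−1)/18 = 0.78 → α = 1 + 0.78·18 = 15.04.
β = 20 − α = 4.96.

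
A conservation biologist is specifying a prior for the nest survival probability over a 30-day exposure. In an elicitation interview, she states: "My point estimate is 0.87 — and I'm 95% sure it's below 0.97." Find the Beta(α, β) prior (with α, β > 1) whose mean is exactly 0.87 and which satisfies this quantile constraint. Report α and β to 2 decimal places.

α ≈ 15.58, β ≈ 2.33

With mean 0.87 fixed, write α = 0.87s, β = 0.13s where s = α+β.
Need P(θ < 0.97) = 0.95 under Beta(0.87s, 0.13s). Normal approximation: (q−m)/√(m(1−m)/s) ≈ z_{0.95} = 1.64, so s ≈ 0.87·0.13·(1.64)²/(0.97−0.87)² = 30.6.
At s = 30.6: P(θ<0.97) ≈ 0.988. Adjusting to match 0.95 gives s ≈ 17.91.
So α = 0.87·17.91 ≈ 15.58, β = 0.13·17.91 ≈ 2.33.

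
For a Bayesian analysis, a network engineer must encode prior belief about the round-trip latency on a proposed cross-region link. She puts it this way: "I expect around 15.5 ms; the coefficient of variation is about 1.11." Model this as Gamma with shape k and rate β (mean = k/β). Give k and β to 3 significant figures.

For Gamma(k, rate β): mean = k/β, variance = k/β², so CV = 1/√k.
CV = 1.11, hence k = 1/CV² = 0.812.
Then β = k/mean = 0.812/15.5 = 0.0524.

k ≈ 0.812, β ≈ 0.0524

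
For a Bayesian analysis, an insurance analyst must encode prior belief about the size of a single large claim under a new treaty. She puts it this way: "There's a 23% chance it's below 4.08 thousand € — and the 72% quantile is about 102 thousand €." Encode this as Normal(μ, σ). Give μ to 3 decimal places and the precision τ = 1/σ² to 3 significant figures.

μ = 58.819, τ = 0.000182

For Normal(μ,σ), the p-quantile is μ + z_p·σ. Here z_{0.23} = -0.7388, z_{0.72} = 0.5828.
So 4.08 = μ − 0.7388σ and 102 = μ + 0.5828σ.
Subtracting: σ = (102 − 4.08)/(0.5828 − (-0.7388)) = 74.087.
Then μ = 4.08 − (-0.7388)·74.087 = 58.819.
Precision τ = 1/σ² = 1/74.09² = 0.000182.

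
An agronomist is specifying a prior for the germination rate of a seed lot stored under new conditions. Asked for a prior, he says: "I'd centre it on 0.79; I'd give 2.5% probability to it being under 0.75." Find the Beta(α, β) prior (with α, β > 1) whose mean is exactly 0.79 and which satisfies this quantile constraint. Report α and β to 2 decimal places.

α ≈ 334.69, β ≈ 88.97

With mean 0.79 fixed, write α = 0.79s, β = 0.21s where s = α+β.
Need P(θ < 0.75) = 0.025 under Beta(0.79s, 0.21s). Normal approximation: (q−m)/√(m(1−m)/s) ≈ z_{0.025} = -1.96, so s ≈ 0.79·0.21·(-1.96)²/(0.75−0.79)² = 398.3.
At s = 398.3: P(θ<0.75) ≈ 0.029. Adjusting to match 0.025 gives s ≈ 423.66.
So α = 0.79·423.66 ≈ 334.69, β = 0.21·423.66 ≈ 88.97.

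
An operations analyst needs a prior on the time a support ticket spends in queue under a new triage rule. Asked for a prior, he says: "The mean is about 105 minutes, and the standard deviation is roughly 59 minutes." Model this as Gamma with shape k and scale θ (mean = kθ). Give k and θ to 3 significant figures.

k ≈ 3.17, θ ≈ 33.2

For Gamma(k, scale θ): mean = kθ, variance = kθ², so CV = 1/√k.
CV = SD/mean = 59/105 = 0.5619, hence k = 1/CV² = 3.17.
Then θ = mean/k = 105/3.17 = 33.2.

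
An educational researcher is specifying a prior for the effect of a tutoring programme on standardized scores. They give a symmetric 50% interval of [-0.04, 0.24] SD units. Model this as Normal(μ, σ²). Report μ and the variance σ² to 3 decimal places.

μ = 0.100, σ² = 0.043

A symmetric 50% interval runs μ ± z·σ with z = 0.6745.
Half-width = 0.14, so σ = 0.14/0.6745 = 0.2076 and σ² = 0.043.
μ is the interval midpoint, 0.100.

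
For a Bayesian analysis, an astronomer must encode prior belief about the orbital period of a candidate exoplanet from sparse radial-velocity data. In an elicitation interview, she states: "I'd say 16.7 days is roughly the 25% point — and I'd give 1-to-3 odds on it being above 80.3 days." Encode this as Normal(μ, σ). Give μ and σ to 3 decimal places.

μ = 48.500, σ = 47.147

For Normal(μ,σ), the p-quantile is μ + z_p·σ. Here z_{0.25} = -0.6745, z_{0.75} = 0.6745.
So 16.7 = μ − 0.6745σ and 80.3 = μ + 0.6745σ.
Subtracting: σ = (80.3 − 16.7)/(0.6745 − (-0.6745)) = 47.147.
Then μ = 16.7 − (-0.6745)·47.147 = 48.500.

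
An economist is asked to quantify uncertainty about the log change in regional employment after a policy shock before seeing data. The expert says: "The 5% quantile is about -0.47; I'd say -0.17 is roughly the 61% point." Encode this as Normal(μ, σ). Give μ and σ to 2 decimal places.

The p-quantile of Normal(μ,σ) is μ + z_p·σ, with z_{0.05} = -1.645 and z_{0.61} = 0.2793.
Eliminate σ: μ = (z₂·x₁ − z₁·x₂)/(z₂ − z₁) = (0.2793·-0.47 − (-1.645)·-0.17)/1.924 = -0.21.
Then σ = (x₂ − x₁)/(z₂ − z₁) = (-0.17 − -0.47)/1.924 = 0.16.

μ = -0.21, σ = 0.16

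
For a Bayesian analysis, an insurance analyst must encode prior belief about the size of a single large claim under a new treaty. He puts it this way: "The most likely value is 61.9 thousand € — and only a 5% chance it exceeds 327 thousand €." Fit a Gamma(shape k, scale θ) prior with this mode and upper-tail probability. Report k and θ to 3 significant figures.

k ≈ 1.85, θ ≈ 72.6

Gamma(k,θ) with k>1 has mode (k−1)θ, so θ = 61.9/(k−1).
Need P(X < 327) = 0.95 with θ tied to k this way. Start at k = 2, θ = 61.9: P(X<327) ≈ 0.968.
Too high — lower k to spread out. Iterating converges to k ≈ 1.85.
Then θ = 61.9/(1.85−1) ≈ 72.6.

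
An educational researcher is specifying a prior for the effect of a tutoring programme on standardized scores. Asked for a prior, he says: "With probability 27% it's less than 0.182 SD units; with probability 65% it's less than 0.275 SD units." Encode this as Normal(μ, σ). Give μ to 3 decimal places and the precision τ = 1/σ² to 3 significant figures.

μ = 0.239, τ = 115

The p-quantile of Normal(μ,σ) is μ + z_p·σ, with z_{0.27} = -0.6128 and z_{0.65} = 0.3853.
Eliminate σ: μ = (z₂·x₁ − z₁·x₂)/(z₂ − z₁) = (0.3853·0.182 − (-0.6128)·0.275)/0.9981 = 0.239.
Then σ = (x₂ − x₁)/(z₂ − z₁) = (0.275 − 0.182)/0.9981 = 0.093.
Precision τ = 1/σ² = 1/0.09317² = 115.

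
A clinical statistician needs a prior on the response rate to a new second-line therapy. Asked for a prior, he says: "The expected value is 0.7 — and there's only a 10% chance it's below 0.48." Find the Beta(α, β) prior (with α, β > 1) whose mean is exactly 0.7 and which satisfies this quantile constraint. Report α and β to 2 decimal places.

With mean 0.7 fixed, write α = 0.7s, β = 0.3s where s = α+β.
Need P(θ < 0.48) = 0.1 under Beta(0.7s, 0.3s). Normal approximation: (q−m)/√(m(1−m)/s) ≈ z_{0.1} = -1.28, so s ≈ 0.7·0.3·(-1.28)²/(0.48−0.7)² = 7.1.
At s = 7.1: P(θ<0.48) ≈ 0.105. Adjusting to match 0.1 gives s ≈ 7.47.
So α = 0.7·7.47 ≈ 5.23, β = 0.3·7.47 ≈ 2.24.

α ≈ 5.23, β ≈ 2.24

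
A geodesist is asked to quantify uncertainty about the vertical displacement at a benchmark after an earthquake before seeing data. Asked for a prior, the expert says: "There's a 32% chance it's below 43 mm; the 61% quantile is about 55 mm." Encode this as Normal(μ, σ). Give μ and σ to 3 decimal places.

μ = 50.513, σ = 16.064

The p-quantile of Normal(μ,σ) is μ + z_p·σ, with z_{0.32} = -0.4677 and z_{0.61} = 0.2793.
Eliminate σ: μ = (z₂·x₁ − z₁·x₂)/(z₂ − z₁) = (0.2793·43 − (-0.4677)·55)/0.747 = 50.513.
Then σ = (x₂ − x₁)/(z₂ − z₁) = (55 − 43)/0.747 = 16.064.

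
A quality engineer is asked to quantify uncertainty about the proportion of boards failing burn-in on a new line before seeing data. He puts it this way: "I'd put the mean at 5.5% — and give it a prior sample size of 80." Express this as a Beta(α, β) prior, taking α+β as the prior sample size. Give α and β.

Under the effective-sample-size interpretation, Beta(α, β) has prior mean α/(α+β) and prior sample size α+β.
So α+β = 80 and α/(α+β) = 0.055, giving α = 0.055·80 = 4.4 and β = 80 − 4.4 = 75.6.

α = 4.4, β = 75.6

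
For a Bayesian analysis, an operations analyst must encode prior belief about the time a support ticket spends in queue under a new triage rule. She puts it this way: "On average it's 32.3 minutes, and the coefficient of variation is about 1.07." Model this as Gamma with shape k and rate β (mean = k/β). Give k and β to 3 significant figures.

For Gamma(k, rate β): mean = k/β, variance = k/β², so CV = 1/√k.
CV = 1.07, hence k = 1/CV² = 0.873.
Then β = k/mean = 0.873/32.3 = 0.027.

k ≈ 0.873, β ≈ 0.027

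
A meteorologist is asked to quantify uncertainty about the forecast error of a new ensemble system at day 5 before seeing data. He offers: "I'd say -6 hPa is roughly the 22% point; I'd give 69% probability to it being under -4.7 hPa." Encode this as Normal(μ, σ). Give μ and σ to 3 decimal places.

μ = -5.208, σ = 1.025

The p-quantile of Normal(μ,σ) is μ + z_p·σ, with z_{0.22} = -0.7722 and z_{0.69} = 0.4959.
Eliminate σ: μ = (z₂·x₁ − z₁·x₂)/(z₂ − z₁) = (0.4959·-6 − (-0.7722)·-4.7)/1.268 = -5.208.
Then σ = (x₂ − x₁)/(z₂ − z₁) = (-4.7 − -6)/1.268 = 1.025.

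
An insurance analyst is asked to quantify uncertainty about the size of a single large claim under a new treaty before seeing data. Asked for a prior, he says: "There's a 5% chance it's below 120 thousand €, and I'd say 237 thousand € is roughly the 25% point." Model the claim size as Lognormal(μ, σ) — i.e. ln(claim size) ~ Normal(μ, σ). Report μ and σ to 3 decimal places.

μ ≈ 5.941, σ ≈ 0.701

If T ~ Lognormal(μ,σ) then ln T ~ Normal(μ,σ), so the p-quantile of ln T is μ + z_p·σ.
ln(120) = 4.787 and ln(237) = 5.468; z_{0.05} = -1.645, z_{0.25} = -0.6745.
σ = (5.468 − 4.787)/(-0.6745 − (-1.645)) = 0.701.
μ = 4.787 − (-1.645)·0.701 = 5.941.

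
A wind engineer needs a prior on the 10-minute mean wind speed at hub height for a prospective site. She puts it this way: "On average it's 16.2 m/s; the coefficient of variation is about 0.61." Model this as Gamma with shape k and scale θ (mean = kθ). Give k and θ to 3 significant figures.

k ≈ 2.69, θ ≈ 6.03

For Gamma(k, scale θ): mean = kθ, variance = kθ², so CV = 1/√k.
CV = 0.61, hence k = 1/CV² = 2.69.
Then θ = mean/k = 16.2/2.69 = 6.03.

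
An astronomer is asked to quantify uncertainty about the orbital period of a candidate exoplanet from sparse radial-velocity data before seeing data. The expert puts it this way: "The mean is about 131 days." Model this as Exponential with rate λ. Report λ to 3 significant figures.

λ ≈ 0.00763

Exponential mean = 1/λ, so λ = 1/131.0 = 0.00763.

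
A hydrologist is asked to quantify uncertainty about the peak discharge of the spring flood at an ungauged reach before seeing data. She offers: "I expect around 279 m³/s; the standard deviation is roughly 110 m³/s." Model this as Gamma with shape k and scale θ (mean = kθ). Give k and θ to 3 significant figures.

For Gamma(k, scale θ): mean = kθ, variance = kθ², so CV = 1/√k.
CV = SD/mean = 110/279 = 0.3943, hence k = 1/CV² = 6.43.
Then θ = mean/k = 279/6.43 = 43.4.

k ≈ 6.43, θ ≈ 43.4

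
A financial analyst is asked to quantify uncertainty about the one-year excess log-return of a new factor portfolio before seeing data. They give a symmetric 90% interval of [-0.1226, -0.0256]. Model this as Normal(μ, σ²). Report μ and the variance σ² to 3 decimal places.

μ = -0.074, σ² = 0.001

A symmetric 90% interval runs μ ± z·σ with z = 1.645.
Half-width = 0.0485, so σ = 0.0485/1.645 = 0.0295 and σ² = 0.001.
μ is the interval midpoint, -0.074.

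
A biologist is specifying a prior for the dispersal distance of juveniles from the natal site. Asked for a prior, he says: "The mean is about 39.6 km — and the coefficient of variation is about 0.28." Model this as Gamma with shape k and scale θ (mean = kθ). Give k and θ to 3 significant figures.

k ≈ 12.8, θ ≈ 3.1

For Gamma(k, scale θ): mean = kθ, variance = kθ², so CV = 1/√k.
CV = 0.28, hence k = 1/CV² = 12.8.
Then θ = mean/k = 39.6/12.8 = 3.1.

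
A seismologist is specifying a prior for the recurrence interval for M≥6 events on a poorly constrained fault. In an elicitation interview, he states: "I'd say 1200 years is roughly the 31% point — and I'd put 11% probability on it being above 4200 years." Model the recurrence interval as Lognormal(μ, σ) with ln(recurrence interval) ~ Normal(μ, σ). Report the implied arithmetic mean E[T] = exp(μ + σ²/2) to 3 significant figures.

If T ~ Lognormal(μ,σ) then ln T ~ Normal(μ,σ), so the p-quantile of ln T is μ + z_p·σ.
ln(1200) = 7.09 and ln(4200) = 8.343; z_{0.31} = -0.4959, z_{0.89} = 1.227.
σ = (8.343 − 7.09)/(1.227 − (-0.4959)) = 0.727.
μ = 7.09 − (-0.4959)·0.727 = 7.451.
E[T] = exp(μ + σ²/2) = exp(7.451 + 0.2645) = 2240 years.

E[T] ≈ 2240 years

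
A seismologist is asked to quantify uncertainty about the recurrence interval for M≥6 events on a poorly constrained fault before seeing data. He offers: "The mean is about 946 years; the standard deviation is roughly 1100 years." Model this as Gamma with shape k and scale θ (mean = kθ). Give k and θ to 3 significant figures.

k ≈ 0.74, θ ≈ 1280

For Gamma(k, scale θ): mean = kθ, variance = kθ², so CV = 1/√k.
CV = SD/mean = 1100/946 = 1.163, hence k = 1/CV² = 0.74.
Then θ = mean/k = 946/0.74 = 1280.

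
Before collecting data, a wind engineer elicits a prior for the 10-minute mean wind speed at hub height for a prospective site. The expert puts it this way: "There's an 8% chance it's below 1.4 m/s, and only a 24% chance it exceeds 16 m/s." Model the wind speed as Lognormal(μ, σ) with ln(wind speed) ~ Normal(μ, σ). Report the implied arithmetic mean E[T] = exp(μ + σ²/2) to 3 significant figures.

If T ~ Lognormal(μ,σ) then ln T ~ Normal(μ,σ), so the p-quantile of ln T is μ + z_p·σ.
ln(1.4) = 0.3365 and ln(16) = 2.773; z_{0.08} = -1.405, z_{0.76} = 0.7063.
σ = (2.773 − 0.3365)/(0.7063 − (-1.405)) = 1.154.
μ = 0.3365 − (-1.405)·1.154 = 1.958.
E[T] = exp(μ + σ²/2) = exp(1.958 + 0.6656) = 13.8 m/s.

E[T] ≈ 13.8 m/s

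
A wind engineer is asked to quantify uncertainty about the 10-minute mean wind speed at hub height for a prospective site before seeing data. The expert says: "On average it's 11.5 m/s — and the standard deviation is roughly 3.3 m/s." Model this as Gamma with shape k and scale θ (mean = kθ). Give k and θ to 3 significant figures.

k ≈ 12.1, θ ≈ 0.947

For Gamma(k, scale θ): mean = kθ, variance = kθ², so CV = 1/√k.
CV = SD/mean = 3.3/11.5 = 0.287, hence k = 1/CV² = 12.1.
Then θ = mean/k = 11.5/12.1 = 0.947.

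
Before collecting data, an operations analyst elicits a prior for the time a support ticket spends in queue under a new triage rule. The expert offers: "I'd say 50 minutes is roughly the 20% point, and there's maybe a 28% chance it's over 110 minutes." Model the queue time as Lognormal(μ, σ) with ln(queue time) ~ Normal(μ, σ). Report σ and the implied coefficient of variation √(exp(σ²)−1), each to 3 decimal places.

If T ~ Lognormal(μ,σ) then ln T ~ Normal(μ,σ), so the p-quantile of ln T is μ + z_p·σ.
ln(50) = 3.912 and ln(110) = 4.7; z_{0.2} = -0.8416, z_{0.72} = 0.5828.
σ = (4.7 − 3.912)/(0.5828 − (-0.8416)) = 0.554.
μ = 3.912 − (-0.8416)·0.554 = 4.378.
CV = √(exp(σ²)−1) = √(exp(0.3064)−1) = 0.599.

σ ≈ 0.554, CV ≈ 0.599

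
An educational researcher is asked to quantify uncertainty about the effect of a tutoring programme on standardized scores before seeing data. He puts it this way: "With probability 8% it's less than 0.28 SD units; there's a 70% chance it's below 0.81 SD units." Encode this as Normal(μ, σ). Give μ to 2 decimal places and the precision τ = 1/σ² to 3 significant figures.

The p-quantile of Normal(μ,σ) is μ + z_p·σ, with z_{0.08} = -1.405 and z_{0.7} = 0.5244.
Eliminate σ: μ = (z₂·x₁ − z₁·x₂)/(z₂ − z₁) = (0.5244·0.28 − (-1.405)·0.81)/1.929 = 0.67.
Then σ = (x₂ − x₁)/(z₂ − z₁) = (0.81 − 0.28)/1.929 = 0.27.
Precision τ = 1/σ² = 1/0.2747² = 13.3.

μ = 0.67, τ = 13.3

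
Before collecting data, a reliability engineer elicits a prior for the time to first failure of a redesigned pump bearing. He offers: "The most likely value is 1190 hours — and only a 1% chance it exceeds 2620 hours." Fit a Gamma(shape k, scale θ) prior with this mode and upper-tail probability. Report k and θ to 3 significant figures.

Gamma(k,θ) with k>1 has mode (k−1)θ, so θ = 1190/(k−1).
Need P(X < 2620) = 0.99 with θ tied to k this way. Start at k = 2, θ = 1190: P(X<2620) ≈ 0.646.
Too low — raise k to concentrate. Iterating converges to k ≈ 8.74.
Then θ = 1190/(8.74−1) ≈ 154.

k ≈ 8.74, θ ≈ 154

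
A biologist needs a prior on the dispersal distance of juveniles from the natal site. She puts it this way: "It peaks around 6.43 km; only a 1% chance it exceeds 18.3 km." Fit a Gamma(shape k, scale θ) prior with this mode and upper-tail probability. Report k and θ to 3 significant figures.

k ≈ 5.17, θ ≈ 1.54

Gamma(k,θ) with k>1 has mode (k−1)θ, so θ = 6.43/(k−1).
Need P(X < 18.3) = 0.99 with θ tied to k this way. Start at k = 2, θ = 6.43: P(X<18.3) ≈ 0.777.
Too low — raise k to concentrate. Iterating converges to k ≈ 5.17.
Then θ = 6.43/(5.17−1) ≈ 1.54.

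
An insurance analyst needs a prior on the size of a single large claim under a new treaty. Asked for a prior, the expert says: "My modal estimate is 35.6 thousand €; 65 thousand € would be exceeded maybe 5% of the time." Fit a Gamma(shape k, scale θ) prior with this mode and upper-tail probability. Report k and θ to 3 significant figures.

Gamma(k,θ) with k>1 has mode (k−1)θ, so θ = 35.6/(k−1).
Need P(X < 65) = 0.95 with θ tied to k this way. Start at k = 2, θ = 35.6: P(X<65) ≈ 0.545.
Too low — raise k to concentrate. Iterating converges to k ≈ 8.68.
Then θ = 35.6/(8.68−1) ≈ 4.63.

k ≈ 8.68, θ ≈ 4.63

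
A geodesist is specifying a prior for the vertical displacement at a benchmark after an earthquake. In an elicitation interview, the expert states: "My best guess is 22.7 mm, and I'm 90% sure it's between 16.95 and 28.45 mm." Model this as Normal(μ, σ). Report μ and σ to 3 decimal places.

A symmetric 90% interval runs μ ± z·σ with z = 1.645.
Half-width = 5.75, so σ = 5.75/1.645 = 3.496.
μ is the stated best guess, 22.700.

μ = 22.700, σ = 3.496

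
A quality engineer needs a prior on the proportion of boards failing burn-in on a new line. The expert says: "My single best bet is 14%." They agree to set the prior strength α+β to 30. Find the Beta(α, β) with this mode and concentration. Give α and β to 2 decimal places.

α = 4.92, β = 25.08

For α,β > 1 the Beta mode is (α−1)/(α+β−2). With α+β = 30, the mode is (α−1)/28.
Set (α−1)/28 = 0.14 → α = 1 + 0.14·28 = 4.92.
β = 30 − α = 25.08.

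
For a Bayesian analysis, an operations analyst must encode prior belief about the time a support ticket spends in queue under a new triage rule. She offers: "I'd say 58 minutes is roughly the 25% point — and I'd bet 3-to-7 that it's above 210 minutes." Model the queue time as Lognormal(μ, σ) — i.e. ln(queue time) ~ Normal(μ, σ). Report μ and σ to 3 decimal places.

If T ~ Lognormal(μ,σ) then ln T ~ Normal(μ,σ), so the p-quantile of ln T is μ + z_p·σ.
ln(58) = 4.06 and ln(210) = 5.347; z_{0.25} = -0.6745, z_{0.7} = 0.5244.
σ = (5.347 − 4.06)/(0.5244 − (-0.6745)) = 1.073.
μ = 4.06 − (-0.6745)·1.073 = 4.784.

μ ≈ 4.784, σ ≈ 1.073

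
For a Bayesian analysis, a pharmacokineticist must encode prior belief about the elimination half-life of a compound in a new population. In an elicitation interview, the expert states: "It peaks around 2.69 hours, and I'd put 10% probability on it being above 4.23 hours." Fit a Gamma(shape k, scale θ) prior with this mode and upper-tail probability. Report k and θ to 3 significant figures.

Gamma(k,θ) with k>1 has mode (k−1)θ, so θ = 2.69/(k−1).
Need P(X < 4.23) = 0.9 with θ tied to k this way. Start at k = 2, θ = 2.69: P(X<4.23) ≈ 0.466.
Too low — raise k to concentrate. Iterating converges to k ≈ 10.1.
Then θ = 2.69/(10.1−1) ≈ 0.294.

k ≈ 10.1, θ ≈ 0.294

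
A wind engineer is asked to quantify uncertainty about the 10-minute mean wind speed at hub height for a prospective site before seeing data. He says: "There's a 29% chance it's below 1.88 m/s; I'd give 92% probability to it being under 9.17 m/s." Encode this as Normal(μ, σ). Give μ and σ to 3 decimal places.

μ = 3.940, σ = 3.722

For Normal(μ,σ), the p-quantile is μ + z_p·σ. Here z_{0.29} = -0.5534, z_{0.92} = 1.405.
So 1.88 = μ − 0.5534σ and 9.17 = μ + 1.405σ.
Subtracting: σ = (9.17 − 1.88)/(1.405 − (-0.5534)) = 3.722.
Then μ = 1.88 − (-0.5534)·3.722 = 3.940.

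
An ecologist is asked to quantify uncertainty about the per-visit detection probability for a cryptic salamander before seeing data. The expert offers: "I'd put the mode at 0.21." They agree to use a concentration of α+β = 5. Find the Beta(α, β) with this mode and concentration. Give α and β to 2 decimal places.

α = 1.63, β = 3.37

For α,β > 1 the Beta mode is (α−1)/(α+β−2). With α+β = 5, the mode is (α−1)/3.
Set (α−1)/3 = 0.21 → α = 1 + 0.21·3 = 1.63.
β = 5 − α = 3.37.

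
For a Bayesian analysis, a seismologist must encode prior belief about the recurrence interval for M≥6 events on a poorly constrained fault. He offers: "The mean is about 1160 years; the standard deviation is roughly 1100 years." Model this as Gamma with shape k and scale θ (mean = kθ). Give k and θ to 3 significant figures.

For Gamma(k, scale θ): mean = kθ, variance = kθ², so CV = 1/√k.
CV = SD/mean = 1100/1160 = 0.9483, hence k = 1/CV² = 1.11.
Then θ = mean/k = 1160/1.11 = 1040.

k ≈ 1.11, θ ≈ 1040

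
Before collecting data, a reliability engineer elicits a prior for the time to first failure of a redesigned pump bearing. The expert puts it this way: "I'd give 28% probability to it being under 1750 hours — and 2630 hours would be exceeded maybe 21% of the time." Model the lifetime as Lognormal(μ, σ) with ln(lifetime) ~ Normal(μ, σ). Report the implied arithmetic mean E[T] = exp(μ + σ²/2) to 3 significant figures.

If T ~ Lognormal(μ,σ) then ln T ~ Normal(μ,σ), so the p-quantile of ln T is μ + z_p·σ.
ln(1750) = 7.467 and ln(2630) = 7.875; z_{0.28} = -0.5828, z_{0.79} = 0.8064.
σ = (7.875 − 7.467)/(0.8064 − (-0.5828)) = 0.293.
μ = 7.467 − (-0.5828)·0.293 = 7.638.
E[T] = exp(μ + σ²/2) = exp(7.638 + 0.0430) = 2170 hours.

E[T] ≈ 2170 hours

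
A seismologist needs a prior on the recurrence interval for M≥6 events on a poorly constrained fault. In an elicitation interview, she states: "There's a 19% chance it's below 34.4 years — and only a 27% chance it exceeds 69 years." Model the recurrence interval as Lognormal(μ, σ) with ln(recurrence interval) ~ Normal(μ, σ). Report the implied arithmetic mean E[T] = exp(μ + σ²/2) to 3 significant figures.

E[T] ≈ 57.8 years

If T ~ Lognormal(μ,σ) then ln T ~ Normal(μ,σ), so the p-quantile of ln T is μ + z_p·σ.
ln(34.4) = 3.538 and ln(69) = 4.234; z_{0.19} = -0.8779, z_{0.73} = 0.6128.
σ = (4.234 − 3.538)/(0.6128 − (-0.8779)) = 0.467.
μ = 3.538 − (-0.8779)·0.467 = 3.948.
E[T] = exp(μ + σ²/2) = exp(3.948 + 0.1090) = 57.8 years.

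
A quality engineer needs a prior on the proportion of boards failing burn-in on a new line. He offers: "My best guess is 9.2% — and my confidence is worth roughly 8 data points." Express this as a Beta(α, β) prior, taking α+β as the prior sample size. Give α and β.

α = 0.736, β = 7.264

Under the effective-sample-size interpretation, Beta(α, β) has prior mean α/(α+β) and prior sample size α+β.
So α+β = 8 and α/(α+β) = 0.092, giving α = 0.092·8 = 0.736 and β = 8 − 0.736 = 7.264.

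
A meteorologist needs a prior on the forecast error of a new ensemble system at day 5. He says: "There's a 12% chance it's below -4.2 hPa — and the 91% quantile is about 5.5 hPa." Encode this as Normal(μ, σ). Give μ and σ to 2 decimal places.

For Normal(μ,σ), the p-quantile is μ + z_p·σ. Here z_{0.12} = -1.175, z_{0.91} = 1.341.
So -4.2 = μ − 1.175σ and 5.5 = μ + 1.341σ.
Subtracting: σ = (5.5 − -4.2)/(1.341 − (-1.175)) = 3.86.
Then μ = -4.2 − (-1.175)·3.86 = 0.33.

μ = 0.33, σ = 3.86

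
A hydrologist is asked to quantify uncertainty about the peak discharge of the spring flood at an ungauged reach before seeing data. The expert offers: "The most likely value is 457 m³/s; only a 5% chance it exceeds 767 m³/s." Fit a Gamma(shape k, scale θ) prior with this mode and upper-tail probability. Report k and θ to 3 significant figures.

k ≈ 11.4, θ ≈ 43.9

Gamma(k,θ) with k>1 has mode (k−1)θ, so θ = 457/(k−1).
Need P(X < 767) = 0.95 with θ tied to k this way. Start at k = 2, θ = 457: P(X<767) ≈ 0.500.
Too low — raise k to concentrate. Iterating converges to k ≈ 11.4.
Then θ = 457/(11.4−1) ≈ 43.9.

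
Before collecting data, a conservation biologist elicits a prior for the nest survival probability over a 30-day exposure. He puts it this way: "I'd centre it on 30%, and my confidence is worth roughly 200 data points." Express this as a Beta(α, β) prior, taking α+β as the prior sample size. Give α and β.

α = 60, β = 140

Under the effective-sample-size interpretation, Beta(α, β) has prior mean α/(α+β) and prior sample size α+β.
So α+β = 200 and α/(α+β) = 0.3, giving α = 0.3·200 = 60 and β = 200 − 60 = 140.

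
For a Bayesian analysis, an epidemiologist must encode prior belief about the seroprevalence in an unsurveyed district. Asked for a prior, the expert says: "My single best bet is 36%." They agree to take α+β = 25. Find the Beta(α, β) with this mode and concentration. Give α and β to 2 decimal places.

For α,β > 1 the Beta mode is (α−1)/(α+β−2). With α+β = 25, the mode is (α−1)/23.
Set (α−1)/23 = 0.36 → α = 1 + 0.36·23 = 9.28.
β = 25 − α = 15.72.

α = 9.28, β = 15.72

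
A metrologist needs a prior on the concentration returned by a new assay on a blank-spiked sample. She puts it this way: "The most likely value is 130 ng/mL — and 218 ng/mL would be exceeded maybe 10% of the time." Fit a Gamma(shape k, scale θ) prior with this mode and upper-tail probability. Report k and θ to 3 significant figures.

Gamma(k,θ) with k>1 has mode (k−1)θ, so θ = 130/(k−1).
Need P(X < 218) = 0.9 with θ tied to k this way. Start at k = 2, θ = 130: P(X<218) ≈ 0.500.
Too low — raise k to concentrate. Iterating converges to k ≈ 8.07.
Then θ = 130/(8.07−1) ≈ 18.4.

k ≈ 8.07, θ ≈ 18.4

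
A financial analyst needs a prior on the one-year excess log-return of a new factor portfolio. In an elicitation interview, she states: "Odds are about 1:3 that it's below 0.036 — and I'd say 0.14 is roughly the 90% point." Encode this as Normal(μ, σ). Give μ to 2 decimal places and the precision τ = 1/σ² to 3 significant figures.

The p-quantile of Normal(μ,σ) is μ + z_p·σ, with z_{0.25} = -0.6745 and z_{0.9} = 1.282.
Eliminate σ: μ = (z₂·x₁ − z₁·x₂)/(z₂ − z₁) = (1.282·0.036 − (-0.6745)·0.14)/1.956 = 0.07.
Then σ = (x₂ − x₁)/(z₂ − z₁) = (0.14 − 0.036)/1.956 = 0.05.
Precision τ = 1/σ² = 1/0.05317² = 354.

μ = 0.07, τ = 354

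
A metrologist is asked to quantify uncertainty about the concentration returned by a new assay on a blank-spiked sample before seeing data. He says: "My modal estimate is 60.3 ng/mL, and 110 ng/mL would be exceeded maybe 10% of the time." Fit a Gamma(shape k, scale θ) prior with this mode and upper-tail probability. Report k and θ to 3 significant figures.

Gamma(k,θ) with k>1 has mode (k−1)θ, so θ = 60.3/(k−1).
Need P(X < 110) = 0.9 with θ tied to k this way. Start at k = 2, θ = 60.3: P(X<110) ≈ 0.544.
Too low — raise k to concentrate. Iterating converges to k ≈ 6.27.
Then θ = 60.3/(6.27−1) ≈ 11.4.

k ≈ 6.27, θ ≈ 11.4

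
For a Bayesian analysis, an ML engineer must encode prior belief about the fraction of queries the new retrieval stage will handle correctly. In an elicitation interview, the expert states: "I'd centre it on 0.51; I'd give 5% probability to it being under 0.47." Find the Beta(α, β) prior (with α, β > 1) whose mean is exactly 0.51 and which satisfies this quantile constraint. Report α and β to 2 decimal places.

α ≈ 215.37, β ≈ 206.92

With mean 0.51 fixed, write α = 0.51s, β = 0.49s where s = α+β.
Need P(θ < 0.47) = 0.05 under Beta(0.51s, 0.49s). Normal approximation: (q−m)/√(m(1−m)/s) ≈ z_{0.05} = -1.64, so s ≈ 0.51·0.49·(-1.64)²/(0.47−0.51)² = 422.6.
At s = 422.6: P(θ<0.47) ≈ 0.050. Adjusting to match 0.05 gives s ≈ 422.29.
So α = 0.51·422.29 ≈ 215.37, β = 0.49·422.29 ≈ 206.92.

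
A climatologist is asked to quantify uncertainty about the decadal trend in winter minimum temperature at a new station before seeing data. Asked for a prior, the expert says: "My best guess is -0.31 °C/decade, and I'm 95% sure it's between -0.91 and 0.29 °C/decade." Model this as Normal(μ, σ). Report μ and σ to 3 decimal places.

μ = -0.310, σ = 0.306

A symmetric 95% interval runs μ ± z·σ with z = 1.96.
Half-width = 0.6, so σ = 0.6/1.96 = 0.306.
μ is the stated best guess, -0.310.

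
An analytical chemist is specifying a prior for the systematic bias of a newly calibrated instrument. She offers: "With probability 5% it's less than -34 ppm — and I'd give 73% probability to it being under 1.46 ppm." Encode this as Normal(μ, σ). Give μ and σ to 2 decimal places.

The p-quantile of Normal(μ,σ) is μ + z_p·σ, with z_{0.05} = -1.645 and z_{0.73} = 0.6128.
Eliminate σ: μ = (z₂·x₁ − z₁·x₂)/(z₂ − z₁) = (0.6128·-34 − (-1.645)·1.46)/2.258 = -8.17.
Then σ = (x₂ − x₁)/(z₂ − z₁) = (1.46 − -34)/2.258 = 15.71.

μ = -8.17, σ = 15.71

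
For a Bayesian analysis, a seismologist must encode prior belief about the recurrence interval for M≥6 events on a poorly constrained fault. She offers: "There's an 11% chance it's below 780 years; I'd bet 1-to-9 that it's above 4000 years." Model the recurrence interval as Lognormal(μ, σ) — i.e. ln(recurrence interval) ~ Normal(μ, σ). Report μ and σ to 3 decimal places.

μ ≈ 7.459, σ ≈ 0.652

If T ~ Lognormal(μ,σ) then ln T ~ Normal(μ,σ), so the p-quantile of ln T is μ + z_p·σ.
ln(780) = 6.659 and ln(4000) = 8.294; z_{0.11} = -1.227, z_{0.9} = 1.282.
σ = (8.294 − 6.659)/(1.282 − (-1.227)) = 0.652.
μ = 6.659 − (-1.227)·0.652 = 7.459.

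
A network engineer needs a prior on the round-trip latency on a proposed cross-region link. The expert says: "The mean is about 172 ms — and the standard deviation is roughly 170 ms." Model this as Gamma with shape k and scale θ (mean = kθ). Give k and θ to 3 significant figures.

k ≈ 1.02, θ ≈ 168

For Gamma(k, scale θ): mean = kθ, variance = kθ², so CV = 1/√k.
CV = SD/mean = 170/172 = 0.9884, hence k = 1/CV² = 1.02.
Then θ = mean/k = 172/1.02 = 168.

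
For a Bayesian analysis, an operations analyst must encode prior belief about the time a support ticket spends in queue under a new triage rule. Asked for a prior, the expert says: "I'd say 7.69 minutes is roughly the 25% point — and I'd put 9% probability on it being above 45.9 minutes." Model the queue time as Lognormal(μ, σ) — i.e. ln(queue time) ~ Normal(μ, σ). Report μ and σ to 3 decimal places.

μ ≈ 2.638, σ ≈ 0.887

If T ~ Lognormal(μ,σ) then ln T ~ Normal(μ,σ), so the p-quantile of ln T is μ + z_p·σ.
ln(7.69) = 2.04 and ln(45.9) = 3.826; z_{0.25} = -0.6745, z_{0.91} = 1.341.
σ = (3.826 − 2.04)/(1.341 − (-0.6745)) = 0.887.
μ = 2.04 − (-0.6745)·0.887 = 2.638.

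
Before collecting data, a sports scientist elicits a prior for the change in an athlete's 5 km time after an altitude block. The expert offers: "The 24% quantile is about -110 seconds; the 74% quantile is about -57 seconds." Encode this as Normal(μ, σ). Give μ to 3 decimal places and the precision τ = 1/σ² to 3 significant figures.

μ = -82.264, τ = 0.000648

For Normal(μ,σ), the p-quantile is μ + z_p·σ. Here z_{0.24} = -0.7063, z_{0.74} = 0.6433.
So -110 = μ − 0.7063σ and -57 = μ + 0.6433σ.
Subtracting: σ = (-57 − -110)/(0.6433 − (-0.7063)) = 39.269.
Then μ = -110 − (-0.7063)·39.269 = -82.264.
Precision τ = 1/σ² = 1/39.27² = 0.000648.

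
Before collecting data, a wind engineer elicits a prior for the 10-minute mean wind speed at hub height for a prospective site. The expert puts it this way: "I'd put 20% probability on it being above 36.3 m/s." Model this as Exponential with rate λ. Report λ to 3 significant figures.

P(T > 36.3) = e^(−λ·36.3) = 0.2, so λ = −ln(0.2)/36.3 = 0.0443.

λ ≈ 0.0443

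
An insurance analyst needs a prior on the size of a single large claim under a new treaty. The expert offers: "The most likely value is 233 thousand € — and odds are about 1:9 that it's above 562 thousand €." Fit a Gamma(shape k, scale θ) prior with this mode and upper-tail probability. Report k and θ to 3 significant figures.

Gamma(k,θ) with k>1 has mode (k−1)θ, so θ = 233/(k−1).
Need P(X < 562) = 0.9 with θ tied to k this way. Start at k = 2, θ = 233: P(X<562) ≈ 0.694.
Too low — raise k to concentrate. Iterating converges to k ≈ 3.48.
Then θ = 233/(3.48−1) ≈ 94.

k ≈ 3.48, θ ≈ 94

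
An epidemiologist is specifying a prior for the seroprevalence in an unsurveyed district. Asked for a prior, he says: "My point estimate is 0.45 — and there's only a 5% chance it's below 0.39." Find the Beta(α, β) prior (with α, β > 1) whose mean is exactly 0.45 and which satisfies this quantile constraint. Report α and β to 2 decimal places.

With mean 0.45 fixed, write α = 0.45s, β = 0.55s where s = α+β.
Need P(θ < 0.39) = 0.05 under Beta(0.45s, 0.55s). Normal approximation: (q−m)/√(m(1−m)/s) ≈ z_{0.05} = -1.64, so s ≈ 0.45·0.55·(-1.64)²/(0.39−0.45)² = 186.0.
At s = 186.0: P(θ<0.39) ≈ 0.049. Adjusting to match 0.05 gives s ≈ 183.22.
So α = 0.45·183.22 ≈ 82.45, β = 0.55·183.22 ≈ 100.77.

α ≈ 82.45, β ≈ 100.77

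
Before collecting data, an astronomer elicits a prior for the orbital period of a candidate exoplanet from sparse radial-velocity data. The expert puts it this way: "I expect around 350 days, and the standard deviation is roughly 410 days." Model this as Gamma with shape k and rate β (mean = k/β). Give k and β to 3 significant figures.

k ≈ 0.729, β ≈ 0.00208

For Gamma(k, rate β): mean = k/β, variance = k/β², so CV = 1/√k.
CV = SD/mean = 410/350 = 1.171, hence k = 1/CV² = 0.729.
Then β = k/mean = 0.729/350 = 0.00208.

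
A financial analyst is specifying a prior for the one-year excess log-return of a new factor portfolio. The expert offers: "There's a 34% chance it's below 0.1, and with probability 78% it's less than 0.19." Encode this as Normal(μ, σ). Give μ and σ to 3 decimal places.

The p-quantile of Normal(μ,σ) is μ + z_p·σ, with z_{0.34} = -0.4125 and z_{0.78} = 0.7722.
Eliminate σ: μ = (z₂·x₁ − z₁·x₂)/(z₂ − z₁) = (0.7722·0.1 − (-0.4125)·0.19)/1.185 = 0.131.
Then σ = (x₂ − x₁)/(z₂ − z₁) = (0.19 − 0.1)/1.185 = 0.076.

μ = 0.131, σ = 0.076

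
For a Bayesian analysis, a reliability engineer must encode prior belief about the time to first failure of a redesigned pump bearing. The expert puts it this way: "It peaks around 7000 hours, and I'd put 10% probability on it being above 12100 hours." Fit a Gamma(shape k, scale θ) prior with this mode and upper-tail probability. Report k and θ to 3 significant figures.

k ≈ 7.33, θ ≈ 1110

Gamma(k,θ) with k>1 has mode (k−1)θ, so θ = 7000/(k−1).
Need P(X < 12100) = 0.9 with θ tied to k this way. Start at k = 2, θ = 7000: P(X<12100) ≈ 0.516.
Too low — raise k to concentrate. Iterating converges to k ≈ 7.33.
Then θ = 7000/(7.33−1) ≈ 1110.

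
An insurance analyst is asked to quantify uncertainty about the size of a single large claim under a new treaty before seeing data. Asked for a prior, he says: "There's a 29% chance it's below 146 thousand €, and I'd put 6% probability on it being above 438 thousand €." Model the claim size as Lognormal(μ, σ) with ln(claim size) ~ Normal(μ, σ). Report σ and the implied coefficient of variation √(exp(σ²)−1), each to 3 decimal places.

If T ~ Lognormal(μ,σ) then ln T ~ Normal(μ,σ), so the p-quantile of ln T is μ + z_p·σ.
ln(146) = 4.984 and ln(438) = 6.082; z_{0.29} = -0.5534, z_{0.94} = 1.555.
σ = (6.082 − 4.984)/(1.555 − (-0.5534)) = 0.521.
μ = 4.984 − (-0.5534)·0.521 = 5.272.
CV = √(exp(σ²)−1) = √(exp(0.2716)−1) = 0.559.

σ ≈ 0.521, CV ≈ 0.559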